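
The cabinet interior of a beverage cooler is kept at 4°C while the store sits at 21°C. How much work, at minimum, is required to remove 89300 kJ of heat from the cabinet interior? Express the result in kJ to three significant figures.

5480 kJ

In absolute terms T_C = 277.15 K and T_H = 294.15 K, so ΔT = 17.00 K.
The reversible limit is COP_R = T_C/ΔT = 16.30, so W_min = Q_C/COP = Q_C·ΔT/T_C.
W_min = 89300 × 17.00/277.15 = 5478 kJ.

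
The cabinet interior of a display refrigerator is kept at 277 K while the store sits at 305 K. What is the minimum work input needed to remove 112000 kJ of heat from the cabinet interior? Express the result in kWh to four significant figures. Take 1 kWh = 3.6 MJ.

The reservoir spacing is ΔT = 305 − 277 = 28.00 K.
The reversible limit is COP_R = T_C/ΔT = 9.893, so W_min = Q_C/COP = Q_C·ΔT/T_C.
W_min = 112000 × 28.00/277.00 = 11320 kJ = 3.145 kWh.

3.145 kWh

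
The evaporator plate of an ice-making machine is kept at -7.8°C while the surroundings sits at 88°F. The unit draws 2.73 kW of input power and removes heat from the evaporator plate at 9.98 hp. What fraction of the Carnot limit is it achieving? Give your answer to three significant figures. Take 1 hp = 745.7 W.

0.400

Converting, Q̇_C = 9.980 hp = 7.442 kW, so COP_actual = Q̇_C/Ẇ = 7.442/2.730 = 2.726.
In absolute terms T_C = 265.35 K and T_H = 304.26 K, so ΔT = 38.91 K.
COP_Carnot = T_C/ΔT = 265.35/38.91 = 6.819.
η_II = COP_actual/COP_Carnot = 2.726/6.819 = 0.3997.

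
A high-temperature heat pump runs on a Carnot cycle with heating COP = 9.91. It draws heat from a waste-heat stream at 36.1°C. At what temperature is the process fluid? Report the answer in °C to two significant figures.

COP_HP = T_H/(T_H − T_C) rearranges to T_H = COP·T_C/(COP − 1).
With T_C = 309.25 K, T_H = 9.91 × 309.25/8.910 = 343.96 K.
Converting, 343.96 K = 70.81°C.

71 °C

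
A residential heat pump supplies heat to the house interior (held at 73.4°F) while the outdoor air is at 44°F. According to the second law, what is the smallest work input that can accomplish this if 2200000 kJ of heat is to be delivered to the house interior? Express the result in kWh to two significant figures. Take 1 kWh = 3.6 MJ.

34 kWh

In absolute terms T_C = 279.82 K and T_H = 296.15 K, so ΔT = 16.33 K.
The reversible limit is COP_HP = T_H/ΔT = 18.13, so W_min = Q_H/COP = Q_H·ΔT/T_H.
W_min = 2200000 × 16.33/296.15 = 121300 kJ = 33.70 kWh.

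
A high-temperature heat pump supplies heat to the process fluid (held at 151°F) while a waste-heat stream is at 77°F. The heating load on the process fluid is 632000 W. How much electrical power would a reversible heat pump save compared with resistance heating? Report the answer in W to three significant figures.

In absolute terms T_C = 298.15 K and T_H = 339.26 K, so ΔT = 41.11 K.
COP_Carnot = T_H/ΔT = 339.26/41.11 = 8.252.
Resistance heating needs Ẇ_res = Q̇_H = 632000 W; the reversible heat pump needs only Ẇ_hp = Q̇_H/COP = 76580 W.
Saving = 632000 − 76580 = 555400 W.

555000 W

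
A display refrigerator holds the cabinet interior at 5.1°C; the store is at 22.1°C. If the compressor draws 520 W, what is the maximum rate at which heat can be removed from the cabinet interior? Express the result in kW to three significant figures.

In absolute terms T_C = 278.25 K and T_H = 295.25 K, so ΔT = 17.00 K.
COP_Carnot = T_C/ΔT = 278.25/17.00 = 16.37.
Q̇_max = COP_Carnot × Ẇ = 16.37 × 520.0 W = 8511 W = 8.511 kW.

8.51 kW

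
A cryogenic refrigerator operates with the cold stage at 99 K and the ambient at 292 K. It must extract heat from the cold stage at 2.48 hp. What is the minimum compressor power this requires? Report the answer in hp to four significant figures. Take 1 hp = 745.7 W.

The reservoir spacing is ΔT = 292 − 99 = 193.0 K.
COP_Carnot = T_C/ΔT = 99.00/193.0 = 0.5130.
Ẇ_min = Q̇/COP_Carnot = 2.480/0.5130 = 4.835 hp.

4.835 hp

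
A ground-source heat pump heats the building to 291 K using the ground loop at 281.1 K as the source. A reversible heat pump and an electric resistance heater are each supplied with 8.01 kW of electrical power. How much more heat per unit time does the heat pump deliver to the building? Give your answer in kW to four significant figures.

The reservoir spacing is ΔT = 291 − 281.1 = 9.900 K.
COP_Carnot = T_H/ΔT = 291.00/9.900 = 29.39.
The heat pump delivers Q̇_H = COP × Ẇ = 235.4 kW; the resistance heater delivers Ẇ = 8.010 kW.
Extra = (COP − 1)·Ẇ = 227.4 kW.

227.4 kW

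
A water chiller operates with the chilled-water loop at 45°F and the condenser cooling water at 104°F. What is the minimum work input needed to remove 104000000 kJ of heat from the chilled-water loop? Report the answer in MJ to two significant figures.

12000 MJ

In absolute terms T_C = 280.37 K and T_H = 313.15 K, so ΔT = 32.78 K.
The reversible limit is COP_R = T_C/ΔT = 8.554, so W_min = Q_C/COP = Q_C·ΔT/T_C.
W_min = 104000000 × 32.78/280.37 = 12160000 kJ = 12160 MJ.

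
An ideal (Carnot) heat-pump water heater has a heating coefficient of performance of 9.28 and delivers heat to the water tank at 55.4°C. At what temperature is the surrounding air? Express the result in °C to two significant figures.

20 °C

COP_HP = T_H/(T_H − T_C) gives T_H − T_C = T_H/COP.
With T_H = 328.55 K, T_C = 328.55 × (1 − 1/9.28) = 293.15 K.
Converting, 293.15 K = 20.00°C.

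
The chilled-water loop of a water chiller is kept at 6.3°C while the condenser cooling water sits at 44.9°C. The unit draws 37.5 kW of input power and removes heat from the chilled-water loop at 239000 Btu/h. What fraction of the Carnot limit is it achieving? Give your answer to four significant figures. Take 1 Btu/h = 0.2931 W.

Converting, Q̇_C = 239000 Btu/h = 70.05 kW, so COP_actual = Q̇_C/Ẇ = 70.05/37.50 = 1.868.
In absolute terms T_C = 279.45 K and T_H = 318.05 K, so ΔT = 38.60 K.
COP_Carnot = T_C/ΔT = 279.45/38.60 = 7.240.
η_II = COP_actual/COP_Carnot = 1.868/7.240 = 0.2580.

0.2580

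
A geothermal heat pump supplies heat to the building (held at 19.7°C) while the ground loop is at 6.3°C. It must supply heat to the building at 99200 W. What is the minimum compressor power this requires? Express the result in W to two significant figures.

4500 W

In absolute terms T_C = 279.45 K and T_H = 292.85 K, so ΔT = 13.40 K.
COP_Carnot = T_H/ΔT = 292.85/13.40 = 21.85.
Ẇ_min = Q̇/COP_Carnot = 99200/21.85 = 4539 W.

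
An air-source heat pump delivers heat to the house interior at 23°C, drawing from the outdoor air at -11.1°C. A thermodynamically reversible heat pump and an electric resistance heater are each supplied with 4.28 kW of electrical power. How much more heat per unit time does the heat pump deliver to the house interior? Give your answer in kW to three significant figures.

In absolute terms T_C = 262.05 K and T_H = 296.15 K, so ΔT = 34.10 K.
COP_Carnot = T_H/ΔT = 296.15/34.10 = 8.685.
The heat pump delivers Q̇_H = COP × Ẇ = 37.17 kW; the resistance heater delivers Ẇ = 4.280 kW.
Extra = (COP − 1)·Ẇ = 32.89 kW.

32.9 kW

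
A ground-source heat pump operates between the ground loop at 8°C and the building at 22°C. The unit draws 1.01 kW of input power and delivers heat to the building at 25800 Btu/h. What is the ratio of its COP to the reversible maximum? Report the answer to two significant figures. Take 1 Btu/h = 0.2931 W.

0.36

Converting, Q̇_H = 25800 Btu/h = 7.562 kW, so COP_actual = Q̇_H/Ẇ = 7.562/1.010 = 7.487.
In absolute terms T_C = 281.15 K and T_H = 295.15 K, so ΔT = 14.00 K.
COP_Carnot = T_H/ΔT = 295.15/14.00 = 21.08.
η_II = COP_actual/COP_Carnot = 7.487/21.08 = 0.3551.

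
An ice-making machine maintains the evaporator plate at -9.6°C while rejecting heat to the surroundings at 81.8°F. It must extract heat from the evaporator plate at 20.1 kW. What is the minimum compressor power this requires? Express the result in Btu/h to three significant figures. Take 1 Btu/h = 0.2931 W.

9700 Btu/h

In absolute terms T_C = 263.55 K and T_H = 300.82 K, so ΔT = 37.27 K.
COP_Carnot = T_C/ΔT = 263.55/37.27 = 7.072.
Ẇ_min = Q̇/COP_Carnot = 20.10/7.072 = 2.842 kW = 9697 Btu/h.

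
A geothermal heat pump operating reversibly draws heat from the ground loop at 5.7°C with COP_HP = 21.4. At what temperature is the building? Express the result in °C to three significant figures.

19.4 °C

COP_HP = T_H/(T_H − T_C) rearranges to T_H = COP·T_C/(COP − 1).
With T_C = 278.85 K, T_H = 21.4 × 278.85/20.40 = 292.52 K.
Converting, 292.52 K = 19.37°C.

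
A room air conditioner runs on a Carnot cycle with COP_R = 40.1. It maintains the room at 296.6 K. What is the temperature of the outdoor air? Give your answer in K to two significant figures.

300 K

COP_R = T_C/(T_H − T_C) gives T_H − T_C = T_C/COP.
With T_C = 296.60 K, T_H = 296.60 × (1 + 1/40.1) = 304.00 K.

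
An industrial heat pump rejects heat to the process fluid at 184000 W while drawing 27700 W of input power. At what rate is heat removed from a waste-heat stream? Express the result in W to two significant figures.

For a cyclic device the first law requires Q̇_H = Q̇_C + Ẇ.
Q̇_C = Q̇_H − Ẇ = 156300 W.

160000 W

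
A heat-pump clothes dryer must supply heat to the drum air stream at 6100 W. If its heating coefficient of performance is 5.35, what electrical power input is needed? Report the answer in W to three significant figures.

Ẇ = Q̇_H/COP_HP = 6100/5.35 = 1140 W.

1140 W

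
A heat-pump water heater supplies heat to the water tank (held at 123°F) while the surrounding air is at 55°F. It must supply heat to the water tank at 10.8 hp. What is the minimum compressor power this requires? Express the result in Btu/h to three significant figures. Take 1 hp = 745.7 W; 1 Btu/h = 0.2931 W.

In absolute terms T_C = 285.93 K and T_H = 323.71 K, so ΔT = 37.78 K.
COP_Carnot = T_H/ΔT = 323.71/37.78 = 8.569.
Ẇ_min = Q̇/COP_Carnot = 10.80/8.569 = 1.260 hp = 3207 Btu/h.

3210 Btu/h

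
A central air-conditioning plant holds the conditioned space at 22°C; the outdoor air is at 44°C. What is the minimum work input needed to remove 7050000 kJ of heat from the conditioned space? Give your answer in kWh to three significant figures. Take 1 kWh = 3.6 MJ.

In absolute terms T_C = 295.15 K and T_H = 317.15 K, so ΔT = 22.00 K.
The reversible limit is COP_R = T_C/ΔT = 13.42, so W_min = Q_C/COP = Q_C·ΔT/T_C.
W_min = 7050000 × 22.00/295.15 = 525500 kJ = 146.0 kWh.

146 kWh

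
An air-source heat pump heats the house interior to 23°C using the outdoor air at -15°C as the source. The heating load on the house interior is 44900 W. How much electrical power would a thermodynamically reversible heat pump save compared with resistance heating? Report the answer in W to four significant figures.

39140 W

In absolute terms T_C = 258.15 K and T_H = 296.15 K, so ΔT = 38.00 K.
COP_Carnot = T_H/ΔT = 296.15/38.00 = 7.793.
Resistance heating needs Ẇ_res = Q̇_H = 44900 W; the reversible heat pump needs only Ẇ_hp = Q̇_H/COP = 5761 W.
Saving = 44900 − 5761 = 39140 W.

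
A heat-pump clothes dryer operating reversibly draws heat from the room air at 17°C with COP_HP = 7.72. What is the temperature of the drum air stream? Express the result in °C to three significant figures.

COP_HP = T_H/(T_H − T_C) rearranges to T_H = COP·T_C/(COP − 1).
With T_C = 290.15 K, T_H = 7.72 × 290.15/6.720 = 333.33 K.
Converting, 333.33 K = 60.18°C.

60.2 °C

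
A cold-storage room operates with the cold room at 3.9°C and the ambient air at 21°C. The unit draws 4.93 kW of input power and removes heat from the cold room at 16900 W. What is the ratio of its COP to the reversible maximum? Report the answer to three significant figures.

Converting, Q̇_C = 16900 W = 16.90 kW, so COP_actual = Q̇_C/Ẇ = 16.90/4.930 = 3.428.
In absolute terms T_C = 277.05 K and T_H = 294.15 K, so ΔT = 17.10 K.
COP_Carnot = T_C/ΔT = 277.05/17.10 = 16.20.
η_II = COP_actual/COP_Carnot = 3.428/16.20 = 0.2116.

0.212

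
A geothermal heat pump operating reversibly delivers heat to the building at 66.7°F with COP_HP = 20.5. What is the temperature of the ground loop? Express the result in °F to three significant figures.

41.0 °F

COP_HP = T_H/(T_H − T_C) gives T_H − T_C = T_H/COP.
With T_H = 292.43 K, T_C = 292.43 × (1 − 1/20.5) = 278.16 K.
Converting, 278.16 K = 41.02°F.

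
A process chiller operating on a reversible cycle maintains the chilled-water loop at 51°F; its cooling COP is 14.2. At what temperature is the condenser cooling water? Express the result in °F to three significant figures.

87.0 °F

COP_R = T_C/(T_H − T_C) gives T_H − T_C = T_C/COP.
With T_C = 283.71 K, T_H = 283.71 × (1 + 1/14.2) = 303.68 K.
Converting, 303.68 K = 86.96°F.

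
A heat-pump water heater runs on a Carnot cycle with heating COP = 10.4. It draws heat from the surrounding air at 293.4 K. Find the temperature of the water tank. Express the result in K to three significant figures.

325 K

COP_HP = T_H/(T_H − T_C) rearranges to T_H = COP·T_C/(COP − 1).
With T_C = 293.40 K, T_H = 10.4 × 293.40/9.400 = 324.61 K.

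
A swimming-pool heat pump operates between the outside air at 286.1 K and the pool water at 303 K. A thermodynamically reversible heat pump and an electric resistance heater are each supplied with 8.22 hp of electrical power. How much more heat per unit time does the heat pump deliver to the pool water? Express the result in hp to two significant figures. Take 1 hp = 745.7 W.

The reservoir spacing is ΔT = 303 − 286.1 = 16.90 K.
COP_Carnot = T_H/ΔT = 303.00/16.90 = 17.93.
The heat pump delivers Q̇_H = COP × Ẇ = 147.4 hp; the resistance heater delivers Ẇ = 8.220 hp.
Extra = (COP − 1)·Ẇ = 139.2 hp.

140 hp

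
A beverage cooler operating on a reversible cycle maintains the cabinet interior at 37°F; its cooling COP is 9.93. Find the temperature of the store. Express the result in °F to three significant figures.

87.0 °F

COP_R = T_C/(T_H − T_C) gives T_H − T_C = T_C/COP.
With T_C = 275.93 K, T_H = 275.93 × (1 + 1/9.93) = 303.72 K.
Converting, 303.72 K = 87.02°F.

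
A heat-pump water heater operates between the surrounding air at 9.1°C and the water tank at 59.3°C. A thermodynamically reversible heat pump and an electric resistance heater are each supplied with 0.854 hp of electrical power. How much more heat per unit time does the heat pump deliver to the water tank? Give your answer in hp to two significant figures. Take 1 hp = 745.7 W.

In absolute terms T_C = 282.25 K and T_H = 332.45 K, so ΔT = 50.20 K.
COP_Carnot = T_H/ΔT = 332.45/50.20 = 6.623.
The heat pump delivers Q̇_H = COP × Ẇ = 5.656 hp; the resistance heater delivers Ẇ = 0.8540 hp.
Extra = (COP − 1)·Ẇ = 4.802 hp.

4.8 hp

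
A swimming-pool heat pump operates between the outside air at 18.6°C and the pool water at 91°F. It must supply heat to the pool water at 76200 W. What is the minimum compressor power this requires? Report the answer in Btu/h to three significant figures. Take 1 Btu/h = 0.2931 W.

In absolute terms T_C = 291.75 K and T_H = 305.93 K, so ΔT = 14.18 K.
COP_Carnot = T_H/ΔT = 305.93/14.18 = 21.58.
Ẇ_min = Q̇/COP_Carnot = 76200/21.58 = 3531 W = 12050 Btu/h.

12000 Btu/h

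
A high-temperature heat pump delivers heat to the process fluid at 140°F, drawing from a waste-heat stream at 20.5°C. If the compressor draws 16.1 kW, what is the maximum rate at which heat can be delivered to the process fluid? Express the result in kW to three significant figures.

136 kW

In absolute terms T_C = 293.65 K and T_H = 333.15 K, so ΔT = 39.50 K.
COP_Carnot = T_H/ΔT = 333.15/39.50 = 8.434.
Q̇_max = COP_Carnot × Ẇ = 8.434 × 16.10 kW = 135.8 kW.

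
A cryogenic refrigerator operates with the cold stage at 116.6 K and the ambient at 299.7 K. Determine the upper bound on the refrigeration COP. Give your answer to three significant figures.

0.637

The reservoir spacing is ΔT = 299.7 − 116.6 = 183.1 K.
For a reversible cycle, COP_Carnot = T_C/ΔT = 116.60/183.1 = 0.6368.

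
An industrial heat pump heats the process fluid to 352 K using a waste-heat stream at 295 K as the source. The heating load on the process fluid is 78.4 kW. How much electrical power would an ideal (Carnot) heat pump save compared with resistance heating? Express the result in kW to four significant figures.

65.70 kW

The reservoir spacing is ΔT = 352 − 295 = 57.00 K.
COP_Carnot = T_H/ΔT = 352.00/57.00 = 6.175.
Resistance heating needs Ẇ_res = Q̇_H = 78.40 kW; the reversible heat pump needs only Ẇ_hp = Q̇_H/COP = 12.70 kW.
Saving = 78.40 − 12.70 = 65.70 kW.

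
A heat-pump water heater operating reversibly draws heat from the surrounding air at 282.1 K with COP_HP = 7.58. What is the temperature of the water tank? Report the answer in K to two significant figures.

320 K

COP_HP = T_H/(T_H − T_C) rearranges to T_H = COP·T_C/(COP − 1).
With T_C = 282.10 K, T_H = 7.58 × 282.10/6.580 = 324.97 K.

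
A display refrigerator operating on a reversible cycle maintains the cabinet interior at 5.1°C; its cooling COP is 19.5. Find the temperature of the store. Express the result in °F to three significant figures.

COP_R = T_C/(T_H − T_C) gives T_H − T_C = T_C/COP.
With T_C = 278.25 K, T_H = 278.25 × (1 + 1/19.5) = 292.52 K.
Converting, 292.52 K = 66.86°F.

66.9 °F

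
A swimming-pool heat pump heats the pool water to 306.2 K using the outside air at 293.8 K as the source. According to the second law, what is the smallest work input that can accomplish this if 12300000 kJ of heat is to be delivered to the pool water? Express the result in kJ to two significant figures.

500000 kJ

The reservoir spacing is ΔT = 306.2 − 293.8 = 12.40 K.
The reversible limit is COP_HP = T_H/ΔT = 24.69, so W_min = Q_H/COP = Q_H·ΔT/T_H.
W_min = 12300000 × 12.40/306.20 = 498100 kJ.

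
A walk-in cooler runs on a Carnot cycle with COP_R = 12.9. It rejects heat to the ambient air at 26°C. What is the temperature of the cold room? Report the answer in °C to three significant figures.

For a Carnot refrigerator COP_R = T_C/(T_H − T_C), so T_C = COP·T_H/(1 + COP).
With T_H = 299.15 K, T_C = 12.9 × 299.15/13.90 = 277.63 K.
Converting, 277.63 K = 4.48°C.

4.48 °C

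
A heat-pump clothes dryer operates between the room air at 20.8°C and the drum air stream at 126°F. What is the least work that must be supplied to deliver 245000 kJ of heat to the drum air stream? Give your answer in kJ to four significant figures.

In absolute terms T_C = 293.95 K and T_H = 325.37 K, so ΔT = 31.42 K.
The reversible limit is COP_HP = T_H/ΔT = 10.35, so W_min = Q_H/COP = Q_H·ΔT/T_H.
W_min = 245000 × 31.42/325.37 = 23660 kJ.

23660 kJ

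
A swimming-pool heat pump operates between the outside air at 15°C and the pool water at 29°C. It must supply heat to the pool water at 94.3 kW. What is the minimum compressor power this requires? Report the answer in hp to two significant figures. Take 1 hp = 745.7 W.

In absolute terms T_C = 288.15 K and T_H = 302.15 K, so ΔT = 14.00 K.
COP_Carnot = T_H/ΔT = 302.15/14.00 = 21.58.
Ẇ_min = Q̇/COP_Carnot = 94.30/21.58 = 4.369 kW = 5.859 hp.

5.9 hp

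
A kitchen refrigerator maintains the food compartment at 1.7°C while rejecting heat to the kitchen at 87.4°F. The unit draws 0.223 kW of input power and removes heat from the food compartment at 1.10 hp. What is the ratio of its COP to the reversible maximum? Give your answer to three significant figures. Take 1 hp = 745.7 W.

0.389

Converting, Q̇_C = 1.100 hp = 0.8203 kW, so COP_actual = Q̇_C/Ẇ = 0.8203/0.2230 = 3.678.
In absolute terms T_C = 274.85 K and T_H = 303.93 K, so ΔT = 29.08 K.
COP_Carnot = T_C/ΔT = 274.85/29.08 = 9.452.
η_II = COP_actual/COP_Carnot = 3.678/9.452 = 0.3892.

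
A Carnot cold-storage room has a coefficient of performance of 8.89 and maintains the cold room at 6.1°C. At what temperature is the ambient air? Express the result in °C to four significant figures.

COP_R = T_C/(T_H − T_C) gives T_H − T_C = T_C/COP.
With T_C = 279.25 K, T_H = 279.25 × (1 + 1/8.89) = 310.66 K.
Converting, 310.66 K = 37.51°C.

37.51 °C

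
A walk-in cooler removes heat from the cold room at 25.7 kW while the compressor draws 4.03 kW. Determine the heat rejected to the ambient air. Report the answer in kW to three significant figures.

29.7 kW

For a cyclic device the first law requires Q̇_H = Q̇_C + Ẇ.
Q̇_H = Q̇_C + Ẇ = 29.73 kW.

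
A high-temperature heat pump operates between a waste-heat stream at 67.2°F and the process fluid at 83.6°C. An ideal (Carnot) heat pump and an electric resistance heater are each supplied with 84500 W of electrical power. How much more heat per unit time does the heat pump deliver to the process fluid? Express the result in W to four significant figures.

In absolute terms T_C = 292.71 K and T_H = 356.75 K, so ΔT = 64.04 K.
COP_Carnot = T_H/ΔT = 356.75/64.04 = 5.570.
The heat pump delivers Q̇_H = COP × Ẇ = 470700 W; the resistance heater delivers Ẇ = 84500 W.
Extra = (COP − 1)·Ẇ = 386200 W.

386200 W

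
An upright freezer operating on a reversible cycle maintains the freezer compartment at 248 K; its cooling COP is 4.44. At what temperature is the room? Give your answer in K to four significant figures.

303.9 K

COP_R = T_C/(T_H − T_C) gives T_H − T_C = T_C/COP.
With T_C = 248.00 K, T_H = 248.00 × (1 + 1/4.44) = 303.86 K.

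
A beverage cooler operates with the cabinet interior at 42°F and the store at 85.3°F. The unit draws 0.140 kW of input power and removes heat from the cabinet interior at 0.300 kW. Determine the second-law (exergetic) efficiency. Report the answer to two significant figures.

0.18

COP_actual = Q̇_C/Ẇ = 0.3000/0.1400 = 2.143.
In absolute terms T_C = 278.71 K and T_H = 302.76 K, so ΔT = 24.06 K.
COP_Carnot = T_C/ΔT = 278.71/24.06 = 11.59.
η_II = COP_actual/COP_Carnot = 2.143/11.59 = 0.1850.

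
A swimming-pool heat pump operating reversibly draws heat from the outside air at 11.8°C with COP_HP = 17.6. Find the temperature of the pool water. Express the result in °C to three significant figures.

COP_HP = T_H/(T_H − T_C) rearranges to T_H = COP·T_C/(COP − 1).
With T_C = 284.95 K, T_H = 17.6 × 284.95/16.60 = 302.12 K.
Converting, 302.12 K = 28.97°C.

29.0 °C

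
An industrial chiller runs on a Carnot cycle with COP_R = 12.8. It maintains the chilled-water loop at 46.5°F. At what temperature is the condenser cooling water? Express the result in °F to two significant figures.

86 °F

COP_R = T_C/(T_H − T_C) gives T_H − T_C = T_C/COP.
With T_C = 281.21 K, T_H = 281.21 × (1 + 1/12.8) = 303.17 K.
Converting, 303.17 K = 86.04°F.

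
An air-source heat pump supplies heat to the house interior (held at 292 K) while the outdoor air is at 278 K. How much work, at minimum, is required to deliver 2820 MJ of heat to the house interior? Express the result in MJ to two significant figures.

The reservoir spacing is ΔT = 292 − 278 = 14.00 K.
The reversible limit is COP_HP = T_H/ΔT = 20.86, so W_min = Q_H/COP = Q_H·ΔT/T_H.
W_min = 2820 × 14.00/292.00 = 135.2 MJ.

140 MJ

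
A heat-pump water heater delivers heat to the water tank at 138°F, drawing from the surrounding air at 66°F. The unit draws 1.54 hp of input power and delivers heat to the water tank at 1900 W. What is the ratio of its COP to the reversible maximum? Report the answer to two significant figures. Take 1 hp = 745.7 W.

0.20

Converting, Q̇_H = 1900 W = 2.548 hp, so COP_actual = Q̇_H/Ẇ = 2.548/1.540 = 1.655.
In absolute terms T_C = 292.04 K and T_H = 332.04 K, so ΔT = 40.00 K.
COP_Carnot = T_H/ΔT = 332.04/40.00 = 8.301.
η_II = COP_actual/COP_Carnot = 1.655/8.301 = 0.1993.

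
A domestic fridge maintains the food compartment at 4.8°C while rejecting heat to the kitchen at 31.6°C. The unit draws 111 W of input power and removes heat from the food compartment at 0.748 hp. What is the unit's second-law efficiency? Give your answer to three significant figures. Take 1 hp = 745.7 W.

0.485

Converting, Q̇_C = 0.7480 hp = 557.8 W, so COP_actual = Q̇_C/Ẇ = 557.8/111.0 = 5.025.
In absolute terms T_C = 277.95 K and T_H = 304.75 K, so ΔT = 26.80 K.
COP_Carnot = T_C/ΔT = 277.95/26.80 = 10.37.
η_II = COP_actual/COP_Carnot = 5.025/10.37 = 0.4845.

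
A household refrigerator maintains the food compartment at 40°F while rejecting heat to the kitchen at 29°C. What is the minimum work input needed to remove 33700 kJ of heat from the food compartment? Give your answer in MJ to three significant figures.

2.98 MJ

In absolute terms T_C = 277.59 K and T_H = 302.15 K, so ΔT = 24.56 K.
The reversible limit is COP_R = T_C/ΔT = 11.30, so W_min = Q_C/COP = Q_C·ΔT/T_C.
W_min = 33700 × 24.56/277.59 = 2981 kJ = 2.981 MJ.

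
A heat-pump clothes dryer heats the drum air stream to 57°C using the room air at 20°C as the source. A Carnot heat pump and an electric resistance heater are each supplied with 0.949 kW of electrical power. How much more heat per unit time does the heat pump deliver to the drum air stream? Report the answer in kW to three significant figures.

7.52 kW

In absolute terms T_C = 293.15 K and T_H = 330.15 K, so ΔT = 37.00 K.
COP_Carnot = T_H/ΔT = 330.15/37.00 = 8.923.
The heat pump delivers Q̇_H = COP × Ẇ = 8.468 kW; the resistance heater delivers Ẇ = 0.9490 kW.
Extra = (COP − 1)·Ẇ = 7.519 kW.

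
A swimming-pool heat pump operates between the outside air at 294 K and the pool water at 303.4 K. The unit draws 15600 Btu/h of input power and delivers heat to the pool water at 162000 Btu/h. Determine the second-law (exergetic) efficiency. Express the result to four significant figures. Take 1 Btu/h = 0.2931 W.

COP_actual = Q̇_H/Ẇ = 162000/15600 = 10.38.
The reservoir spacing is ΔT = 303.4 − 294 = 9.400 K.
COP_Carnot = T_H/ΔT = 303.40/9.400 = 32.28.
η_II = COP_actual/COP_Carnot = 10.38/32.28 = 0.3217.

0.3217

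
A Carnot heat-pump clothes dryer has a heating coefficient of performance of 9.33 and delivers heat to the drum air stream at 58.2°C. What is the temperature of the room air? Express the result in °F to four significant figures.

72.83 °F

COP_HP = T_H/(T_H − T_C) gives T_H − T_C = T_H/COP.
With T_H = 331.35 K, T_C = 331.35 × (1 − 1/9.33) = 295.84 K.
Converting, 295.84 K = 72.83°F.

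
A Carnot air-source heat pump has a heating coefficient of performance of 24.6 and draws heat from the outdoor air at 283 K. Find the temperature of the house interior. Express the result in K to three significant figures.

COP_HP = T_H/(T_H − T_C) rearranges to T_H = COP·T_C/(COP − 1).
With T_C = 283.00 K, T_H = 24.6 × 283.00/23.60 = 294.99 K.

295 K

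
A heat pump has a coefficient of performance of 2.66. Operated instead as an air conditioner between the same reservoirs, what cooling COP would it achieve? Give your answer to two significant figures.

1.7

Since Q_H = Q_C + W for any cycle, COP_R = Q_C/W = Q_H/W − 1.
COP_R = 2.66 − 1 = 1.66.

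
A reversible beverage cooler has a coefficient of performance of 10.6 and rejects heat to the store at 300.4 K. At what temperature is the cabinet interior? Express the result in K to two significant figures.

270 K

For a Carnot refrigerator COP_R = T_C/(T_H − T_C), so T_C = COP·T_H/(1 + COP).
With T_H = 300.40 K, T_C = 10.6 × 300.40/11.60 = 274.50 K.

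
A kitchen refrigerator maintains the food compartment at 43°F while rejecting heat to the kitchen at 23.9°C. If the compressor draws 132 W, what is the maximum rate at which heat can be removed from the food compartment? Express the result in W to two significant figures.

2100 W

In absolute terms T_C = 279.26 K and T_H = 297.05 K, so ΔT = 17.79 K.
COP_Carnot = T_C/ΔT = 279.26/17.79 = 15.70.
Q̇_max = COP_Carnot × Ẇ = 15.70 × 132.0 W = 2072 W.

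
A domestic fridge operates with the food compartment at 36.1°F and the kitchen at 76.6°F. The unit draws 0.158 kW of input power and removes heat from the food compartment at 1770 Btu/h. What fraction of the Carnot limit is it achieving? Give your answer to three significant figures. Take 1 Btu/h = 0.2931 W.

0.268

Converting, Q̇_C = 1770 Btu/h = 0.5188 kW, so COP_actual = Q̇_C/Ẇ = 0.5188/0.1580 = 3.283.
In absolute terms T_C = 275.43 K and T_H = 297.93 K, so ΔT = 22.50 K.
COP_Carnot = T_C/ΔT = 275.43/22.50 = 12.24.
η_II = COP_actual/COP_Carnot = 3.283/12.24 = 0.2682.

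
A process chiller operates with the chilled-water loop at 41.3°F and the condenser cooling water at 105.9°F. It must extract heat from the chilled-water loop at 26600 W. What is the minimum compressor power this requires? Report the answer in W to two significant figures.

In absolute terms T_C = 278.32 K and T_H = 314.21 K, so ΔT = 35.89 K.
COP_Carnot = T_C/ΔT = 278.32/35.89 = 7.755.
Ẇ_min = Q̇/COP_Carnot = 26600/7.755 = 3430 W.

3400 W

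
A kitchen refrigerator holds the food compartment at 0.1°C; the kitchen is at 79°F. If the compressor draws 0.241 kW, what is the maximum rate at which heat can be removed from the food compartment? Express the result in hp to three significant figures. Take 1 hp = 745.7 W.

In absolute terms T_C = 273.25 K and T_H = 299.26 K, so ΔT = 26.01 K.
COP_Carnot = T_C/ΔT = 273.25/26.01 = 10.51.
Q̇_max = COP_Carnot × Ẇ = 10.51 × 0.2410 kW = 2.532 kW = 3.395 hp.

3.40 hp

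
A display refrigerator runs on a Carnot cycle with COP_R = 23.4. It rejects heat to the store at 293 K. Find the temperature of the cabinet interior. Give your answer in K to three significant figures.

281 K

For a Carnot refrigerator COP_R = T_C/(T_H − T_C), so T_C = COP·T_H/(1 + COP).
With T_H = 293.00 K, T_C = 23.4 × 293.00/24.40 = 280.99 K.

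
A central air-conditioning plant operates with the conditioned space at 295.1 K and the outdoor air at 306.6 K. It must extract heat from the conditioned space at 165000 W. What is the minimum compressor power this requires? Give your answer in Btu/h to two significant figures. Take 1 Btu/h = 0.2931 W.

22000 Btu/h

The reservoir spacing is ΔT = 306.6 − 295.1 = 11.50 K.
COP_Carnot = T_C/ΔT = 295.10/11.50 = 25.66.
Ẇ_min = Q̇/COP_Carnot = 165000/25.66 = 6430 W = 21940 Btu/h.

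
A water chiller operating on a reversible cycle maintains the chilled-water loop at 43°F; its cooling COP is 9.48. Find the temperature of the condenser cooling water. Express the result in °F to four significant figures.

96.02 °F

COP_R = T_C/(T_H − T_C) gives T_H − T_C = T_C/COP.
With T_C = 279.26 K, T_H = 279.26 × (1 + 1/9.48) = 308.72 K.
Converting, 308.72 K = 96.02°F.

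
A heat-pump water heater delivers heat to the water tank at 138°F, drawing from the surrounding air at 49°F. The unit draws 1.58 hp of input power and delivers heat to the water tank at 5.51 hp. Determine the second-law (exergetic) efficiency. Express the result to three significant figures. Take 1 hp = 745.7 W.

0.519

COP_actual = Q̇_H/Ẇ = 5.510/1.580 = 3.487.
In absolute terms T_C = 282.59 K and T_H = 332.04 K, so ΔT = 49.44 K.
COP_Carnot = T_H/ΔT = 332.04/49.44 = 6.715.
η_II = COP_actual/COP_Carnot = 3.487/6.715 = 0.5193.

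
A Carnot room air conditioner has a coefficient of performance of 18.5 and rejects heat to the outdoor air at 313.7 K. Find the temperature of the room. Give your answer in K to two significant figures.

300 K

For a Carnot refrigerator COP_R = T_C/(T_H − T_C), so T_C = COP·T_H/(1 + COP).
With T_H = 313.70 K, T_C = 18.5 × 313.70/19.50 = 297.61 K.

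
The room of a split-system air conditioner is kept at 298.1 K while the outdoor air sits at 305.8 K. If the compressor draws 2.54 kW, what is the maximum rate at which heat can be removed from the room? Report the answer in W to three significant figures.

The reservoir spacing is ΔT = 305.8 − 298.1 = 7.700 K.
COP_Carnot = T_C/ΔT = 298.10/7.700 = 38.71.
Q̇_max = COP_Carnot × Ẇ = 38.71 × 2.540 kW = 98.33 kW = 98330 W.

98300 W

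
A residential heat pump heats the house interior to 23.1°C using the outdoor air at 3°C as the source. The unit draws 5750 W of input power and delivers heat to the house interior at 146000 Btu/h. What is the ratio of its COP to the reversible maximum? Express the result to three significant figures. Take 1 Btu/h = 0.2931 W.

Converting, Q̇_H = 146000 Btu/h = 42790 W, so COP_actual = Q̇_H/Ẇ = 42790/5750 = 7.442.
In absolute terms T_C = 276.15 K and T_H = 296.25 K, so ΔT = 20.10 K.
COP_Carnot = T_H/ΔT = 296.25/20.10 = 14.74.
η_II = COP_actual/COP_Carnot = 7.442/14.74 = 0.5049.

0.505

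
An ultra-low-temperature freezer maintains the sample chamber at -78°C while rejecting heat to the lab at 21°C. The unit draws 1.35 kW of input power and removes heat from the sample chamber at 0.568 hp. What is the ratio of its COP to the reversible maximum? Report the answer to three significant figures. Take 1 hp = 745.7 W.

Converting, Q̇_C = 0.5680 hp = 0.4236 kW, so COP_actual = Q̇_C/Ẇ = 0.4236/1.350 = 0.3137.
In absolute terms T_C = 195.15 K and T_H = 294.15 K, so ΔT = 99.00 K.
COP_Carnot = T_C/ΔT = 195.15/99.00 = 1.971.
η_II = COP_actual/COP_Carnot = 0.3137/1.971 = 0.1592.

0.159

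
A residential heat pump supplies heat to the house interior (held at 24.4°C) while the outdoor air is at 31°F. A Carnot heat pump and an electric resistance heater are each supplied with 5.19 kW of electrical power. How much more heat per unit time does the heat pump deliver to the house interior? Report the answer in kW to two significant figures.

57 kW

In absolute terms T_C = 272.59 K and T_H = 297.55 K, so ΔT = 24.96 K.
COP_Carnot = T_H/ΔT = 297.55/24.96 = 11.92.
The heat pump delivers Q̇_H = COP × Ẇ = 61.88 kW; the resistance heater delivers Ẇ = 5.190 kW.
Extra = (COP − 1)·Ẇ = 56.69 kW.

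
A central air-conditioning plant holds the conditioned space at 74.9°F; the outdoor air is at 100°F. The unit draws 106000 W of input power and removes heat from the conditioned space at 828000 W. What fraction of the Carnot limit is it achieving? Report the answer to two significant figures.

COP_actual = Q̇_C/Ẇ = 828000/106000 = 7.811.
In absolute terms T_C = 296.98 K and T_H = 310.93 K, so ΔT = 13.94 K.
COP_Carnot = T_C/ΔT = 296.98/13.94 = 21.30.
η_II = COP_actual/COP_Carnot = 7.811/21.30 = 0.3668.

0.37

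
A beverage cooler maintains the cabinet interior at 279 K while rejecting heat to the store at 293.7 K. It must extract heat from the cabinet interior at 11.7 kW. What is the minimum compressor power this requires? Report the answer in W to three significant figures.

The reservoir spacing is ΔT = 293.7 − 279 = 14.70 K.
COP_Carnot = T_C/ΔT = 279.00/14.70 = 18.98.
Ẇ_min = Q̇/COP_Carnot = 11.70/18.98 = 0.6165 kW = 616.5 W.

616 W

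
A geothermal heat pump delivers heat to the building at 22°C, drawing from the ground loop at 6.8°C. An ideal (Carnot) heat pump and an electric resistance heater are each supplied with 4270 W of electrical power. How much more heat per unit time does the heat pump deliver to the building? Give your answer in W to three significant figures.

In absolute terms T_C = 279.95 K and T_H = 295.15 K, so ΔT = 15.20 K.
COP_Carnot = T_H/ΔT = 295.15/15.20 = 19.42.
The heat pump delivers Q̇_H = COP × Ẇ = 82910 W; the resistance heater delivers Ẇ = 4270 W.
Extra = (COP − 1)·Ẇ = 78640 W.

78600 W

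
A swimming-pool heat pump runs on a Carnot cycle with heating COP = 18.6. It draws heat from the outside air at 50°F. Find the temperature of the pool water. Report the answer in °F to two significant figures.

79 °F

COP_HP = T_H/(T_H − T_C) rearranges to T_H = COP·T_C/(COP − 1).
With T_C = 283.15 K, T_H = 18.6 × 283.15/17.60 = 299.24 K.
Converting, 299.24 K = 78.96°F.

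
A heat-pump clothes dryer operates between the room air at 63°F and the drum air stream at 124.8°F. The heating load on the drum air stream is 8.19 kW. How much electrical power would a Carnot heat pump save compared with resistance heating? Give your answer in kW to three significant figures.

7.32 kW

In absolute terms T_C = 290.37 K and T_H = 324.71 K, so ΔT = 34.33 K.
COP_Carnot = T_H/ΔT = 324.71/34.33 = 9.457.
Resistance heating needs Ẇ_res = Q̇_H = 8.190 kW; the reversible heat pump needs only Ẇ_hp = Q̇_H/COP = 0.8660 kW.
Saving = 8.190 − 0.8660 = 7.324 kW.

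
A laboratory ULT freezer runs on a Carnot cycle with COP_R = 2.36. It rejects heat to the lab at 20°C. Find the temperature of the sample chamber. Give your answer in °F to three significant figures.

For a Carnot refrigerator COP_R = T_C/(T_H − T_C), so T_C = COP·T_H/(1 + COP).
With T_H = 293.15 K, T_C = 2.36 × 293.15/3.360 = 205.90 K.
Converting, 205.90 K = -89.04°F.

-89.0 °F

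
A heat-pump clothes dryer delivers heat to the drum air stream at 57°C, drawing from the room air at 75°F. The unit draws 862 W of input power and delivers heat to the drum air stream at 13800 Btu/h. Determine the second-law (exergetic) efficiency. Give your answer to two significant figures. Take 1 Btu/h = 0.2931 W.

Converting, Q̇_H = 13800 Btu/h = 4045 W, so COP_actual = Q̇_H/Ẇ = 4045/862.0 = 4.692.
In absolute terms T_C = 297.04 K and T_H = 330.15 K, so ΔT = 33.11 K.
COP_Carnot = T_H/ΔT = 330.15/33.11 = 9.971.
η_II = COP_actual/COP_Carnot = 4.692/9.971 = 0.4706.

0.47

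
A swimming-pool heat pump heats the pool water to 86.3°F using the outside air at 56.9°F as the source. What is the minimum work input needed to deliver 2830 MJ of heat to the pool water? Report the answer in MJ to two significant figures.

150 MJ

In absolute terms T_C = 286.98 K and T_H = 303.32 K, so ΔT = 16.33 K.
The reversible limit is COP_HP = T_H/ΔT = 18.57, so W_min = Q_H/COP = Q_H·ΔT/T_H.
W_min = 2830 × 16.33/303.32 = 152.4 MJ.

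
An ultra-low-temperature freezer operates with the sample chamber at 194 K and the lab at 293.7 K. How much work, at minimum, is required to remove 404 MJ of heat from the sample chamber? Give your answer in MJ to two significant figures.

210 MJ

The reservoir spacing is ΔT = 293.7 − 194 = 99.70 K.
The reversible limit is COP_R = T_C/ΔT = 1.946, so W_min = Q_C/COP = Q_C·ΔT/T_C.
W_min = 404.0 × 99.70/194.00 = 207.6 MJ.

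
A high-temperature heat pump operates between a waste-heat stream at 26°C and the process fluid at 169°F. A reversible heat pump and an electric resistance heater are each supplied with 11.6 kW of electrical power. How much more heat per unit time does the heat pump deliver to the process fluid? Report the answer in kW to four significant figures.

69.25 kW

In absolute terms T_C = 299.15 K and T_H = 349.26 K, so ΔT = 50.11 K.
COP_Carnot = T_H/ΔT = 349.26/50.11 = 6.970.
The heat pump delivers Q̇_H = COP × Ẇ = 80.85 kW; the resistance heater delivers Ẇ = 11.60 kW.
Extra = (COP − 1)·Ẇ = 69.25 kW.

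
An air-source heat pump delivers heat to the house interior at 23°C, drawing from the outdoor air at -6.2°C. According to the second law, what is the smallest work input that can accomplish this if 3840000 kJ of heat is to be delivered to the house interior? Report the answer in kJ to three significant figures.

379000 kJ

In absolute terms T_C = 266.95 K and T_H = 296.15 K, so ΔT = 29.20 K.
The reversible limit is COP_HP = T_H/ΔT = 10.14, so W_min = Q_H/COP = Q_H·ΔT/T_H.
W_min = 3840000 × 29.20/296.15 = 378600 kJ.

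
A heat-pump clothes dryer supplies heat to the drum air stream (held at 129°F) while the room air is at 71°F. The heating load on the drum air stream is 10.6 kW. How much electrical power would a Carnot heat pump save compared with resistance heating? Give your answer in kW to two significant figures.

9.6 kW

In absolute terms T_C = 294.82 K and T_H = 327.04 K, so ΔT = 32.22 K.
COP_Carnot = T_H/ΔT = 327.04/32.22 = 10.15.
Resistance heating needs Ẇ_res = Q̇_H = 10.60 kW; the reversible heat pump needs only Ẇ_hp = Q̇_H/COP = 1.044 kW.
Saving = 10.60 − 1.044 = 9.556 kW.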